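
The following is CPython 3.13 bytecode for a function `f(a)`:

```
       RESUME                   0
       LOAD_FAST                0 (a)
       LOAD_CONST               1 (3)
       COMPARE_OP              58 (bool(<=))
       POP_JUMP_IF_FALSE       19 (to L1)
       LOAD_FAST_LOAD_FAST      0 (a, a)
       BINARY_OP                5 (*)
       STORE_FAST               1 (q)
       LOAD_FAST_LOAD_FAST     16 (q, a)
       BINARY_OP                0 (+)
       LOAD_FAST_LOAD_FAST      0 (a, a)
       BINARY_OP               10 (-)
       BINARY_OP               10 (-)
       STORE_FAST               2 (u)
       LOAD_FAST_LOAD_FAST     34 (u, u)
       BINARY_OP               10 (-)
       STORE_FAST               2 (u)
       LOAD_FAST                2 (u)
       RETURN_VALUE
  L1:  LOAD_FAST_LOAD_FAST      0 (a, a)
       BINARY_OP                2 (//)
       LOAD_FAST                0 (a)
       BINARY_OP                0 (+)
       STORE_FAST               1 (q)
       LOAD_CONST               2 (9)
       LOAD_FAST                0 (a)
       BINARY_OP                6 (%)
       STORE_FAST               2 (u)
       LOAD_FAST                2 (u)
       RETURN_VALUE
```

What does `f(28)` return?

LOAD_FAST a → push 28. Stack: [28]
LOAD_CONST → push 3. Stack: [28, 3]
COMPARE_OP bool(<=) → 28 vs 3 = False. Stack: [False]
POP_JUMP_IF_FALSE → pop False; jump. Stack: []
LOAD_FAST_LOAD_FAST a,a → push 28,28. Stack: [28, 28]
BINARY_OP // → 28 // 28 = 1. Stack: [1]
LOAD_FAST a → push 28. Stack: [1, 28]
BINARY_OP + → 1 + 28 = 29. Stack: [29]
STORE_FAST q → q=29. Stack: []
LOAD_CONST → push 9. Stack: [9]
LOAD_FAST a → push 28. Stack: [9, 28]
BINARY_OP % → 9 % 28 = 9. Stack: [9]
STORE_FAST u → u=9. Stack: []
LOAD_FAST u → push 9. Stack: [9]
RETURN_VALUE → return 9.

9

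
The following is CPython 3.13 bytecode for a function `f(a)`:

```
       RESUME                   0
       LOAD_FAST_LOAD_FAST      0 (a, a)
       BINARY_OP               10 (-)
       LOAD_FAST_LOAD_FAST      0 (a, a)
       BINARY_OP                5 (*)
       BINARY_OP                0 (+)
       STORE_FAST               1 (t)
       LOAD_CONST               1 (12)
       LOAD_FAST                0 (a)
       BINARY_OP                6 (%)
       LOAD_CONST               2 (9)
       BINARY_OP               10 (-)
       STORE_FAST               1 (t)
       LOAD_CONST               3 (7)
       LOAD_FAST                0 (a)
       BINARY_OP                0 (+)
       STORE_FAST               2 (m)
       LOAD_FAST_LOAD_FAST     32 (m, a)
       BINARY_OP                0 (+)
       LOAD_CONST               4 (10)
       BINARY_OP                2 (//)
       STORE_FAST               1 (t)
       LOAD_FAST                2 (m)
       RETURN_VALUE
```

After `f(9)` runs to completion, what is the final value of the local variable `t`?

LOAD_FAST_LOAD_FAST a,a → push 9,9. Stack: [9, 9]
BINARY_OP - → 9 - 9 = 0. Stack: [0]
LOAD_FAST_LOAD_FAST a,a → push 9,9. Stack: [0, 9, 9]
BINARY_OP * → 9 * 9 = 81. Stack: [0, 81]
BINARY_OP + → 0 + 81 = 81. Stack: [81]
STORE_FAST t → t=81. Stack: []
LOAD_CONST → push 12. Stack: [12]
LOAD_FAST a → push 9. Stack: [12, 9]
BINARY_OP % → 12 % 9 = 3. Stack: [3]
LOAD_CONST → push 9. Stack: [3, 9]
BINARY_OP - → 3 - 9 = -6. Stack: [-6]
STORE_FAST t → t=-6. Stack: []
LOAD_CONST → push 7. Stack: [7]
LOAD_FAST a → push 9. Stack: [7, 9]
BINARY_OP + → 7 + 9 = 16. Stack: [16]
STORE_FAST m → m=16. Stack: []
LOAD_FAST_LOAD_FAST m,a → push 16,9. Stack: [16, 9]
BINARY_OP + → 16 + 9 = 25. Stack: [25]
LOAD_CONST → push 10. Stack: [25, 10]
BINARY_OP // → 25 // 10 = 2. Stack: [2]
STORE_FAST t → t=2. Stack: []
LOAD_FAST m → push 16. Stack: [16]
RETURN_VALUE → return 16.

2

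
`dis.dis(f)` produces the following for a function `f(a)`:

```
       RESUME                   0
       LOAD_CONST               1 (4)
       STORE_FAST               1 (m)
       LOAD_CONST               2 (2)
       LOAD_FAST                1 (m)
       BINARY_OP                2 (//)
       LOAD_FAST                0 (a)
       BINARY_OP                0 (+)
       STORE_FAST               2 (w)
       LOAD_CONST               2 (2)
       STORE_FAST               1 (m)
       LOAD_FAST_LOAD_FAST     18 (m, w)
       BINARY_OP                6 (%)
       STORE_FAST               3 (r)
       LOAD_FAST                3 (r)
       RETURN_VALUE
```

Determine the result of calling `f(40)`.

2

LOAD_CONST → push 4. Stack: [4]
STORE_FAST m → m=4. Stack: []
LOAD_CONST → push 2. Stack: [2]
LOAD_FAST m → push 4. Stack: [2, 4]
BINARY_OP // → 2 // 4 = 0. Stack: [0]
LOAD_FAST a → push 40. Stack: [0, 40]
BINARY_OP + → 0 + 40 = 40. Stack: [40]
STORE_FAST w → w=40. Stack: []
LOAD_CONST → push 2. Stack: [2]
STORE_FAST m → m=2. Stack: []
LOAD_FAST_LOAD_FAST m,w → push 2,40. Stack: [2, 40]
BINARY_OP % → 2 % 40 = 2. Stack: [2]
STORE_FAST r → r=2. Stack: []
LOAD_FAST r → push 2. Stack: [2]
RETURN_VALUE → return 2.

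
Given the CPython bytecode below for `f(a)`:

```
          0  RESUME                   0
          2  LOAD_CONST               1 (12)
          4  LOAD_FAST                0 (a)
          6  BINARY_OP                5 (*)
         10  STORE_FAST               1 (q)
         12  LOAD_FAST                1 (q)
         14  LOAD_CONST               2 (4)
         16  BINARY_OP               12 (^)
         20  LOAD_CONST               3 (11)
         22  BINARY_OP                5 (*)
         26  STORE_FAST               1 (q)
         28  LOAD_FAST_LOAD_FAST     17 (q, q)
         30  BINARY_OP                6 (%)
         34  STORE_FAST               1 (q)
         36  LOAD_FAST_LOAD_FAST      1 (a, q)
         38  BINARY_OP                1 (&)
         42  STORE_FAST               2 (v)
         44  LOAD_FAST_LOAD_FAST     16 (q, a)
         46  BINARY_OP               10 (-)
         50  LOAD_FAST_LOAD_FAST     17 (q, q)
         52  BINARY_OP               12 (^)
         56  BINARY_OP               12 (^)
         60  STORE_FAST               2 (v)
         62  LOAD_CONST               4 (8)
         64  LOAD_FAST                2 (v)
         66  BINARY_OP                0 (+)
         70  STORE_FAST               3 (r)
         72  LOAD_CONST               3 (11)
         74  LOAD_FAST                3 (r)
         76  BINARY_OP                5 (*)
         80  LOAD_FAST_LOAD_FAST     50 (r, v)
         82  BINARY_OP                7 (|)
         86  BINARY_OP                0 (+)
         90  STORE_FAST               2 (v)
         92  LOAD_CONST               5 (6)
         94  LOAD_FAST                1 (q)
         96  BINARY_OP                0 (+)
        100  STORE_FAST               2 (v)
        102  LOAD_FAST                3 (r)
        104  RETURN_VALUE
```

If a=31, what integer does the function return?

-23

LOAD_CONST → push 12. Stack: [12]
LOAD_FAST a → push 31. Stack: [12, 31]
BINARY_OP * → 12 * 31 = 372. Stack: [372]
STORE_FAST q → q=372. Stack: []
LOAD_FAST q → push 372. Stack: [372]
LOAD_CONST → push 4. Stack: [372, 4]
BINARY_OP ^ → 372 ^ 4 = 368. Stack: [368]
LOAD_CONST → push 11. Stack: [368, 11]
BINARY_OP * → 368 * 11 = 4048. Stack: [4048]
STORE_FAST q → q=4048. Stack: []
LOAD_FAST_LOAD_FAST q,q → push 4048,4048. Stack: [4048, 4048]
BINARY_OP % → 4048 % 4048 = 0. Stack: [0]
STORE_FAST q → q=0. Stack: []
LOAD_FAST_LOAD_FAST a,q → push 31,0. Stack: [31, 0]
BINARY_OP & → 31 & 0 = 0. Stack: [0]
STORE_FAST v → v=0. Stack: []
LOAD_FAST_LOAD_FAST q,a → push 0,31. Stack: [0, 31]
BINARY_OP - → 0 - 31 = -31. Stack: [-31]
LOAD_FAST_LOAD_FAST q,q → push 0,0. Stack: [-31, 0, 0]
BINARY_OP ^ → 0 ^ 0 = 0. Stack: [-31, 0]
BINARY_OP ^ → -31 ^ 0 = -31. Stack: [-31]
STORE_FAST v → v=-31. Stack: []
LOAD_CONST → push 8. Stack: [8]
LOAD_FAST v → push -31. Stack: [8, -31]
BINARY_OP + → 8 + -31 = -23. Stack: [-23]
STORE_FAST r → r=-23. Stack: []
LOAD_CONST → push 11. Stack: [11]
LOAD_FAST r → push -23. Stack: [11, -23]
BINARY_OP * → 11 * -23 = -253. Stack: [-253]
LOAD_FAST_LOAD_FAST r,v → push -23,-31. Stack: [-253, -23, -31]
BINARY_OP | → -23 | -31 = -23. Stack: [-253, -23]
BINARY_OP + → -253 + -23 = -276. Stack: [-276]
STORE_FAST v → v=-276. Stack: []
LOAD_CONST → push 6. Stack: [6]
LOAD_FAST q → push 0. Stack: [6, 0]
BINARY_OP + → 6 + 0 = 6. Stack: [6]
STORE_FAST v → v=6. Stack: []
LOAD_FAST r → push -23. Stack: [-23]
RETURN_VALUE → return -23.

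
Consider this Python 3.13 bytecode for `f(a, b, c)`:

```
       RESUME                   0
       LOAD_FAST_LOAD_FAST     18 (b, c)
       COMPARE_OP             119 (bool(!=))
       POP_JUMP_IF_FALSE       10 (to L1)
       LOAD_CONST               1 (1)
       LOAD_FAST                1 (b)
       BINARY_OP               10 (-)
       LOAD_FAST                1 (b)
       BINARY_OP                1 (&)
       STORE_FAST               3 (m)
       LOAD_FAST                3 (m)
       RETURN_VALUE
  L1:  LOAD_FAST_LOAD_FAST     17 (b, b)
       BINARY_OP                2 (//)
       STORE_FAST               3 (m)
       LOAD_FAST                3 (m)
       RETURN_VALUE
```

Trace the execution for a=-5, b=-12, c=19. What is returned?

4

LOAD_FAST_LOAD_FAST b,c → push -12,19. Stack: [-12, 19]
COMPARE_OP bool(!=) → -12 vs 19 = True. Stack: [True]
POP_JUMP_IF_FALSE → pop True; no jump. Stack: []
LOAD_CONST → push 1. Stack: [1]
LOAD_FAST b → push -12. Stack: [1, -12]
BINARY_OP - → 1 - -12 = 13. Stack: [13]
LOAD_FAST b → push -12. Stack: [13, -12]
BINARY_OP & → 13 & -12 = 4. Stack: [4]
STORE_FAST m → m=4. Stack: []
LOAD_FAST m → push 4. Stack: [4]
RETURN_VALUE → return 4.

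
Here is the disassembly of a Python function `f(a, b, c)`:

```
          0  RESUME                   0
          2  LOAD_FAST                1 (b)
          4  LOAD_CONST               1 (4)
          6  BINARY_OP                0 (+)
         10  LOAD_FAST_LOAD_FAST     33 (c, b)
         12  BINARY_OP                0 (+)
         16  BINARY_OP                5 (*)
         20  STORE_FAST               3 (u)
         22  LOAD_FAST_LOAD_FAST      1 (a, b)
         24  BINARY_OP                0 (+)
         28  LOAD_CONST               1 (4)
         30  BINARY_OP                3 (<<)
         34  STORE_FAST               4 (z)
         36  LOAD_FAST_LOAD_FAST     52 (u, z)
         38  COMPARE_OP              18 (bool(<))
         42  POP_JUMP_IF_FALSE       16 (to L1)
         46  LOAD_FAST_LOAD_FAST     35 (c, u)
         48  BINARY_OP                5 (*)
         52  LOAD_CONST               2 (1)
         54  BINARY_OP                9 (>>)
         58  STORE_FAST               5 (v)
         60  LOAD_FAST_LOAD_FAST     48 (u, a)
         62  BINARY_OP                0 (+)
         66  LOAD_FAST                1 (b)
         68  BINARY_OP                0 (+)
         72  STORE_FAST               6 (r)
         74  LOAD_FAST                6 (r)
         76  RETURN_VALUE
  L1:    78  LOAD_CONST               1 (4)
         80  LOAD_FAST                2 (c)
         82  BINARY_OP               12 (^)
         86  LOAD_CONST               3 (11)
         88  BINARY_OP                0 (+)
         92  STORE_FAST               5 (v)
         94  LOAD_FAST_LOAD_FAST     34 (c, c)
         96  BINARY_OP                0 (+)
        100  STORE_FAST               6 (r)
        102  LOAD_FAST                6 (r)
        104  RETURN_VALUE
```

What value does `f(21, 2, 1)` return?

41

LOAD_FAST b → push 2. Stack: [2]
LOAD_CONST → push 4. Stack: [2, 4]
BINARY_OP + → 2 + 4 = 6. Stack: [6]
LOAD_FAST_LOAD_FAST c,b → push 1,2. Stack: [6, 1, 2]
BINARY_OP + → 1 + 2 = 3. Stack: [6, 3]
BINARY_OP * → 6 * 3 = 18. Stack: [18]
STORE_FAST u → u=18. Stack: []
LOAD_FAST_LOAD_FAST a,b → push 21,2. Stack: [21, 2]
BINARY_OP + → 21 + 2 = 23. Stack: [23]
LOAD_CONST → push 4. Stack: [23, 4]
BINARY_OP << → 23 << 4 = 368. Stack: [368]
STORE_FAST z → z=368. Stack: []
LOAD_FAST_LOAD_FAST u,z → push 18,368. Stack: [18, 368]
COMPARE_OP bool(<) → 18 vs 368 = True. Stack: [True]
POP_JUMP_IF_FALSE → pop True; no jump. Stack: []
LOAD_FAST_LOAD_FAST c,u → push 1,18. Stack: [1, 18]
BINARY_OP * → 1 * 18 = 18. Stack: [18]
LOAD_CONST → push 1. Stack: [18, 1]
BINARY_OP >> → 18 >> 1 = 9. Stack: [9]
STORE_FAST v → v=9. Stack: []
LOAD_FAST_LOAD_FAST u,a → push 18,21. Stack: [18, 21]
BINARY_OP + → 18 + 21 = 39. Stack: [39]
LOAD_FAST b → push 2. Stack: [39, 2]
BINARY_OP + → 39 + 2 = 41. Stack: [41]
STORE_FAST r → r=41. Stack: []
LOAD_FAST r → push 41. Stack: [41]
RETURN_VALUE → return 41.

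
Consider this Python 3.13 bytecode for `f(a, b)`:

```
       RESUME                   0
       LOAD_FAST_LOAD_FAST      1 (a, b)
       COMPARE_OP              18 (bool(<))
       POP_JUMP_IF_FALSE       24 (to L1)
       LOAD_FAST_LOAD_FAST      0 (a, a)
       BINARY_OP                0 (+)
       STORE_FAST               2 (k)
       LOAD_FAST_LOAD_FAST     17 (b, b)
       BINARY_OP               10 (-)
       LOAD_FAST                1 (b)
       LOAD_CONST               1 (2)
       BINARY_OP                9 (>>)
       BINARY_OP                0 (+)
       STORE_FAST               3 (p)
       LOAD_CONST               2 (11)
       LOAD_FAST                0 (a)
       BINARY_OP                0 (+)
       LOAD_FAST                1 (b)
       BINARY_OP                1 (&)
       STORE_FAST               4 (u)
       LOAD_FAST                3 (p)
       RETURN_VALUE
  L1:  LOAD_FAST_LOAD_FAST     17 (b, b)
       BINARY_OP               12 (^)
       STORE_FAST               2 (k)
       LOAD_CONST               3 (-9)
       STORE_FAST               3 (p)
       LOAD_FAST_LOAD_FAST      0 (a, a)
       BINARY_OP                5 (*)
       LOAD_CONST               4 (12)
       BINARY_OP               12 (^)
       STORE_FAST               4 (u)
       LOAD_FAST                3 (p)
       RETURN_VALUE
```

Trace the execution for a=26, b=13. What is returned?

-9

LOAD_FAST_LOAD_FAST a,b → push 26,13. Stack: [26, 13]
COMPARE_OP bool(<) → 26 vs 13 = False. Stack: [False]
POP_JUMP_IF_FALSE → pop False; jump. Stack: []
LOAD_FAST_LOAD_FAST b,b → push 13,13. Stack: [13, 13]
BINARY_OP ^ → 13 ^ 13 = 0. Stack: [0]
STORE_FAST k → k=0. Stack: []
LOAD_CONST → push -9. Stack: [-9]
STORE_FAST p → p=-9. Stack: []
LOAD_FAST_LOAD_FAST a,a → push 26,26. Stack: [26, 26]
BINARY_OP * → 26 * 26 = 676. Stack: [676]
LOAD_CONST → push 12. Stack: [676, 12]
BINARY_OP ^ → 676 ^ 12 = 680. Stack: [680]
STORE_FAST u → u=680. Stack: []
LOAD_FAST p → push -9. Stack: [-9]
RETURN_VALUE → return -9.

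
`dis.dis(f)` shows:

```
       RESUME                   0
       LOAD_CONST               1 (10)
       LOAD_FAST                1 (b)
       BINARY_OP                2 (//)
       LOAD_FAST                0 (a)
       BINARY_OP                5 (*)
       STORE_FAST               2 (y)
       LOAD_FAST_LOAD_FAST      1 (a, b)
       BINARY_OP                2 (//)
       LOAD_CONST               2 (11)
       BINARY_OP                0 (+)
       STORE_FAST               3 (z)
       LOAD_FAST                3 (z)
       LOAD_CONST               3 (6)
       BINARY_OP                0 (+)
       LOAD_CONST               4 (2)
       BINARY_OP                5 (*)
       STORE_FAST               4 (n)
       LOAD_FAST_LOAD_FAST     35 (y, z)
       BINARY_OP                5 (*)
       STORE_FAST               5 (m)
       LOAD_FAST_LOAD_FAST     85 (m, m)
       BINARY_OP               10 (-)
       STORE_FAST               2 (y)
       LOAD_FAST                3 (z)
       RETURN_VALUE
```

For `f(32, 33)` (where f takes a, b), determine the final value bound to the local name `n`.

LOAD_CONST → push 10. Stack: [10]
LOAD_FAST b → push 33. Stack: [10, 33]
BINARY_OP // → 10 // 33 = 0. Stack: [0]
LOAD_FAST a → push 32. Stack: [0, 32]
BINARY_OP * → 0 * 32 = 0. Stack: [0]
STORE_FAST y → y=0. Stack: []
LOAD_FAST_LOAD_FAST a,b → push 32,33. Stack: [32, 33]
BINARY_OP // → 32 // 33 = 0. Stack: [0]
LOAD_CONST → push 11. Stack: [0, 11]
BINARY_OP + → 0 + 11 = 11. Stack: [11]
STORE_FAST z → z=11. Stack: []
LOAD_FAST z → push 11. Stack: [11]
LOAD_CONST → push 6. Stack: [11, 6]
BINARY_OP + → 11 + 6 = 17. Stack: [17]
LOAD_CONST → push 2. Stack: [17, 2]
BINARY_OP * → 17 * 2 = 34. Stack: [34]
STORE_FAST n → n=34. Stack: []
LOAD_FAST_LOAD_FAST y,z → push 0,11. Stack: [0, 11]
BINARY_OP * → 0 * 11 = 0. Stack: [0]
STORE_FAST m → m=0. Stack: []
LOAD_FAST_LOAD_FAST m,m → push 0,0. Stack: [0, 0]
BINARY_OP - → 0 - 0 = 0. Stack: [0]
STORE_FAST y → y=0. Stack: []
LOAD_FAST z → push 11. Stack: [11]
RETURN_VALUE → return 11.

34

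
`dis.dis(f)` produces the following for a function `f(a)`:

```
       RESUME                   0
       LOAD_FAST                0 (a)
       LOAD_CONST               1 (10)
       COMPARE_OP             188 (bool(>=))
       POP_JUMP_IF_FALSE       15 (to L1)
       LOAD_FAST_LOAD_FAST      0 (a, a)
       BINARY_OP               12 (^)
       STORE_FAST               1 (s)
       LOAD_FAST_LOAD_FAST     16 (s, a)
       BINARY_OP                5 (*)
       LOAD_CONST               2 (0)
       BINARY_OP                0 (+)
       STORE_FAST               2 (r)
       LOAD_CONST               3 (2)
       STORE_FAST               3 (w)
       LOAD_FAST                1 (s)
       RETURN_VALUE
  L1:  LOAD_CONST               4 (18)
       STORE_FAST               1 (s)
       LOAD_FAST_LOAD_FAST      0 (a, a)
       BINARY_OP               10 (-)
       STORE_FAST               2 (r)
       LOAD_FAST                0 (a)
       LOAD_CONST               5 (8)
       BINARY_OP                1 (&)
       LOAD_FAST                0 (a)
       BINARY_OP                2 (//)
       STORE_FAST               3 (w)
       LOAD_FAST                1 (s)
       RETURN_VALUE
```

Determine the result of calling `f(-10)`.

18

LOAD_FAST a → push -10. Stack: [-10]
LOAD_CONST → push 10. Stack: [-10, 10]
COMPARE_OP bool(>=) → -10 vs 10 = False. Stack: [False]
POP_JUMP_IF_FALSE → pop False; jump. Stack: []
LOAD_CONST → push 18. Stack: [18]
STORE_FAST s → s=18. Stack: []
LOAD_FAST_LOAD_FAST a,a → push -10,-10. Stack: [-10, -10]
BINARY_OP - → -10 - -10 = 0. Stack: [0]
STORE_FAST r → r=0. Stack: []
LOAD_FAST a → push -10. Stack: [-10]
LOAD_CONST → push 8. Stack: [-10, 8]
BINARY_OP & → -10 & 8 = 0. Stack: [0]
LOAD_FAST a → push -10. Stack: [0, -10]
BINARY_OP // → 0 // -10 = 0. Stack: [0]
STORE_FAST w → w=0. Stack: []
LOAD_FAST s → push 18. Stack: [18]
RETURN_VALUE → return 18.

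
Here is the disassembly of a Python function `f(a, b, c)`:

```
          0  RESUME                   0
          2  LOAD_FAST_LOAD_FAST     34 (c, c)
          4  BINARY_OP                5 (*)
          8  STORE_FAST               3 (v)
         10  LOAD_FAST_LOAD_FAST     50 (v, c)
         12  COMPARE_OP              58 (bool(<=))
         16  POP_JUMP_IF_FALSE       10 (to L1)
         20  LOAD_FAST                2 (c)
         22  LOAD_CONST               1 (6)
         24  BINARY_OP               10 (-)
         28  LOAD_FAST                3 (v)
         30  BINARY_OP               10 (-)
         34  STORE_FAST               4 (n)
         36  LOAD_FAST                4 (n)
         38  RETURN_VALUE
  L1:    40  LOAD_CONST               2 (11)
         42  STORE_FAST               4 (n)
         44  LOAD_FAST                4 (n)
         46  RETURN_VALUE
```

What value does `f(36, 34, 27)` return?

11

LOAD_FAST_LOAD_FAST c,c → push 27,27. Stack: [27, 27]
BINARY_OP * → 27 * 27 = 729. Stack: [729]
STORE_FAST v → v=729. Stack: []
LOAD_FAST_LOAD_FAST v,c → push 729,27. Stack: [729, 27]
COMPARE_OP bool(<=) → 729 vs 27 = False. Stack: [False]
POP_JUMP_IF_FALSE → pop False; jump. Stack: []
LOAD_CONST → push 11. Stack: [11]
STORE_FAST n → n=11. Stack: []
LOAD_FAST n → push 11. Stack: [11]
RETURN_VALUE → return 11.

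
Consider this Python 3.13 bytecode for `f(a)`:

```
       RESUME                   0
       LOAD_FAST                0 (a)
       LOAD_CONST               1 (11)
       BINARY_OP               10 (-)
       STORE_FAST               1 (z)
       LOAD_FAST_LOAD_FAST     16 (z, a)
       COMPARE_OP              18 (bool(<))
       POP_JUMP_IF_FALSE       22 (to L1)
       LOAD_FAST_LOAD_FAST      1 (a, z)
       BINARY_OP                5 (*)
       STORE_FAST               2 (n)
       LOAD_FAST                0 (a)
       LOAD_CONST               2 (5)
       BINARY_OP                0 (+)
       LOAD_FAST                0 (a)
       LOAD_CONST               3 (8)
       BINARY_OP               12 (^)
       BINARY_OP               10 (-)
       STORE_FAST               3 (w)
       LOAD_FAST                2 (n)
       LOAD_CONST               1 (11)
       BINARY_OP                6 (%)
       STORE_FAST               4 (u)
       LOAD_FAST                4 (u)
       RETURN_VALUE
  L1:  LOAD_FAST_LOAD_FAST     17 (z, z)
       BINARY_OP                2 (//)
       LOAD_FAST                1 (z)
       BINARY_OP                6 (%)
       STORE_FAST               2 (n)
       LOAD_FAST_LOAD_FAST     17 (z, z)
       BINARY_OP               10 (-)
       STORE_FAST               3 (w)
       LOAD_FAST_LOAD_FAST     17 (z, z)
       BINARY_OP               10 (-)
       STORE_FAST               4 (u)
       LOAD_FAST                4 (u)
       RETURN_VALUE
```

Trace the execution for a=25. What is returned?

LOAD_FAST a → push 25. Stack: [25]
LOAD_CONST → push 11. Stack: [25, 11]
BINARY_OP - → 25 - 11 = 14. Stack: [14]
STORE_FAST z → z=14. Stack: []
LOAD_FAST_LOAD_FAST z,a → push 14,25. Stack: [14, 25]
COMPARE_OP bool(<) → 14 vs 25 = True. Stack: [True]
POP_JUMP_IF_FALSE → pop True; no jump. Stack: []
LOAD_FAST_LOAD_FAST a,z → push 25,14. Stack: [25, 14]
BINARY_OP * → 25 * 14 = 350. Stack: [350]
STORE_FAST n → n=350. Stack: []
LOAD_FAST a → push 25. Stack: [25]
LOAD_CONST → push 5. Stack: [25, 5]
BINARY_OP + → 25 + 5 = 30. Stack: [30]
LOAD_FAST a → push 25. Stack: [30, 25]
LOAD_CONST → push 8. Stack: [30, 25, 8]
BINARY_OP ^ → 25 ^ 8 = 17. Stack: [30, 17]
BINARY_OP - → 30 - 17 = 13. Stack: [13]
STORE_FAST w → w=13. Stack: []
LOAD_FAST n → push 350. Stack: [350]
LOAD_CONST → push 11. Stack: [350, 11]
BINARY_OP % → 350 % 11 = 9. Stack: [9]
STORE_FAST u → u=9. Stack: []
LOAD_FAST u → push 9. Stack: [9]
RETURN_VALUE → return 9.

9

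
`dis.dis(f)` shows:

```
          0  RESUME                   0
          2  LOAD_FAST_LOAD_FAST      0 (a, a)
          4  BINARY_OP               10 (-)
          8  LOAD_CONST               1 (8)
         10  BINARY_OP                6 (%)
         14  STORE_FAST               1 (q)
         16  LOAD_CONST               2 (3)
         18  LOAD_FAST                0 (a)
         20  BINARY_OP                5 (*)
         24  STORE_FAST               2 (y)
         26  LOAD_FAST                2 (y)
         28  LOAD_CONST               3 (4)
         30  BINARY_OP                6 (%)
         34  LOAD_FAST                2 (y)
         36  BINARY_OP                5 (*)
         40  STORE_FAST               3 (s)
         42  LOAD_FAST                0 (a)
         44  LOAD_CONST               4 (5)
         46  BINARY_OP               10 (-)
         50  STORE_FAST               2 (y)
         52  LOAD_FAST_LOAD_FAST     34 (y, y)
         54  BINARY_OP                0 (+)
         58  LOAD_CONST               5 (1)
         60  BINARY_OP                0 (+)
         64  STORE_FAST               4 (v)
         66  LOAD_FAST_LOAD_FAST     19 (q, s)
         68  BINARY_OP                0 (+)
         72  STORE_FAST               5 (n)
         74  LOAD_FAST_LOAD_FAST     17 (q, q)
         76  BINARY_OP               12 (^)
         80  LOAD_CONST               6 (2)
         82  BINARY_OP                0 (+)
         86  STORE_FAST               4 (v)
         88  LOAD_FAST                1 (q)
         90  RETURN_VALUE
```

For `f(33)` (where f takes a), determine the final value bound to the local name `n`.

297

LOAD_FAST_LOAD_FAST a,a → push 33,33. Stack: [33, 33]
BINARY_OP - → 33 - 33 = 0. Stack: [0]
LOAD_CONST → push 8. Stack: [0, 8]
BINARY_OP % → 0 % 8 = 0. Stack: [0]
STORE_FAST q → q=0. Stack: []
LOAD_CONST → push 3. Stack: [3]
LOAD_FAST a → push 33. Stack: [3, 33]
BINARY_OP * → 3 * 33 = 99. Stack: [99]
STORE_FAST y → y=99. Stack: []
LOAD_FAST y → push 99. Stack: [99]
LOAD_CONST → push 4. Stack: [99, 4]
BINARY_OP % → 99 % 4 = 3. Stack: [3]
LOAD_FAST y → push 99. Stack: [3, 99]
BINARY_OP * → 3 * 99 = 297. Stack: [297]
STORE_FAST s → s=297. Stack: []
LOAD_FAST a → push 33. Stack: [33]
LOAD_CONST → push 5. Stack: [33, 5]
BINARY_OP - → 33 - 5 = 28. Stack: [28]
STORE_FAST y → y=28. Stack: []
LOAD_FAST_LOAD_FAST y,y → push 28,28. Stack: [28, 28]
BINARY_OP + → 28 + 28 = 56. Stack: [56]
LOAD_CONST → push 1. Stack: [56, 1]
BINARY_OP + → 56 + 1 = 57. Stack: [57]
STORE_FAST v → v=57. Stack: []
LOAD_FAST_LOAD_FAST q,s → push 0,297. Stack: [0, 297]
BINARY_OP + → 0 + 297 = 297. Stack: [297]
STORE_FAST n → n=297. Stack: []
LOAD_FAST_LOAD_FAST q,q → push 0,0. Stack: [0, 0]
BINARY_OP ^ → 0 ^ 0 = 0. Stack: [0]
LOAD_CONST → push 2. Stack: [0, 2]
BINARY_OP + → 0 + 2 = 2. Stack: [2]
STORE_FAST v → v=2. Stack: []
LOAD_FAST q → push 0. Stack: [0]
RETURN_VALUE → return 0.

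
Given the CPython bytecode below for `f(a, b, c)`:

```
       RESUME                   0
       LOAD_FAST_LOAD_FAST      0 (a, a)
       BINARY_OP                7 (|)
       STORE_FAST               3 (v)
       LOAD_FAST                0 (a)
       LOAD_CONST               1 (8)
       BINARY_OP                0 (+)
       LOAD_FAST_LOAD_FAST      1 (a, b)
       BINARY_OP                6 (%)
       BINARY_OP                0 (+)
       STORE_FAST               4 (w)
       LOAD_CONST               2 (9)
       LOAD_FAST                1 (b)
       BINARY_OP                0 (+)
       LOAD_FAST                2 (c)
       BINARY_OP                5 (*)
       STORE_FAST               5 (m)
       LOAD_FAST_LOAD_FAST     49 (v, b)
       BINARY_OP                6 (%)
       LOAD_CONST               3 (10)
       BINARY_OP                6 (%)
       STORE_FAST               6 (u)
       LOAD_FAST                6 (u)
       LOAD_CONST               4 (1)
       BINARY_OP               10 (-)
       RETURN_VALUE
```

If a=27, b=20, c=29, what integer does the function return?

6

LOAD_FAST_LOAD_FAST a,a → push 27,27. Stack: [27, 27]
BINARY_OP | → 27 | 27 = 27. Stack: [27]
STORE_FAST v → v=27. Stack: []
LOAD_FAST a → push 27. Stack: [27]
LOAD_CONST → push 8. Stack: [27, 8]
BINARY_OP + → 27 + 8 = 35. Stack: [35]
LOAD_FAST_LOAD_FAST a,b → push 27,20. Stack: [35, 27, 20]
BINARY_OP % → 27 % 20 = 7. Stack: [35, 7]
BINARY_OP + → 35 + 7 = 42. Stack: [42]
STORE_FAST w → w=42. Stack: []
LOAD_CONST → push 9. Stack: [9]
LOAD_FAST b → push 20. Stack: [9, 20]
BINARY_OP + → 9 + 20 = 29. Stack: [29]
LOAD_FAST c → push 29. Stack: [29, 29]
BINARY_OP * → 29 * 29 = 841. Stack: [841]
STORE_FAST m → m=841. Stack: []
LOAD_FAST_LOAD_FAST v,b → push 27,20. Stack: [27, 20]
BINARY_OP % → 27 % 20 = 7. Stack: [7]
LOAD_CONST → push 10. Stack: [7, 10]
BINARY_OP % → 7 % 10 = 7. Stack: [7]
STORE_FAST u → u=7. Stack: []
LOAD_FAST u → push 7. Stack: [7]
LOAD_CONST → push 1. Stack: [7, 1]
BINARY_OP - → 7 - 1 = 6. Stack: [6]
RETURN_VALUE → return 6.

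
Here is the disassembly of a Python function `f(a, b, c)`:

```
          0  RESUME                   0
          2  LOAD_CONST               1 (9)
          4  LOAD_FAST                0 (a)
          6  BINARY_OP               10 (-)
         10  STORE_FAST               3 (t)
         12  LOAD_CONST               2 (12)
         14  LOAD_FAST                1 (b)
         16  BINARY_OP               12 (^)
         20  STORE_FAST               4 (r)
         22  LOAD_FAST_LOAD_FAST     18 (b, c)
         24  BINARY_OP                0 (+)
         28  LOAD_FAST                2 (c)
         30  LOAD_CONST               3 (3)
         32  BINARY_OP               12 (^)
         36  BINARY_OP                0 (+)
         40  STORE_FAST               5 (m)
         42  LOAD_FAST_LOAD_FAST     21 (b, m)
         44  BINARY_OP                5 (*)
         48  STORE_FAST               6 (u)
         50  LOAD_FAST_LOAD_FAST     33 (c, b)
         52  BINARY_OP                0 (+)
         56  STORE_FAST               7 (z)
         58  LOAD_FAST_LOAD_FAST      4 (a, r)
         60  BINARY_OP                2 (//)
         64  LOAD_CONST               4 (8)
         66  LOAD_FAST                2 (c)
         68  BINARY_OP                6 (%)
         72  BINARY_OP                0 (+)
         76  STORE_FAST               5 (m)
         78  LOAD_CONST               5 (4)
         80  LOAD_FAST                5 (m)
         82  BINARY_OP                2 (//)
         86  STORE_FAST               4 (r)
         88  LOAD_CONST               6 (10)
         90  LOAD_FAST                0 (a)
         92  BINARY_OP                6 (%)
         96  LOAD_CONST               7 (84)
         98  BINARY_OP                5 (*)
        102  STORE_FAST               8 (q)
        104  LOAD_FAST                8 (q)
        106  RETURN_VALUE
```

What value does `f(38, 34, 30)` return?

LOAD_CONST → push 9. Stack: [9]
LOAD_FAST a → push 38. Stack: [9, 38]
BINARY_OP - → 9 - 38 = -29. Stack: [-29]
STORE_FAST t → t=-29. Stack: []
LOAD_CONST → push 12. Stack: [12]
LOAD_FAST b → push 34. Stack: [12, 34]
BINARY_OP ^ → 12 ^ 34 = 46. Stack: [46]
STORE_FAST r → r=46. Stack: []
LOAD_FAST_LOAD_FAST b,c → push 34,30. Stack: [34, 30]
BINARY_OP + → 34 + 30 = 64. Stack: [64]
LOAD_FAST c → push 30. Stack: [64, 30]
LOAD_CONST → push 3. Stack: [64, 30, 3]
BINARY_OP ^ → 30 ^ 3 = 29. Stack: [64, 29]
BINARY_OP + → 64 + 29 = 93. Stack: [93]
STORE_FAST m → m=93. Stack: []
LOAD_FAST_LOAD_FAST b,m → push 34,93. Stack: [34, 93]
BINARY_OP * → 34 * 93 = 3162. Stack: [3162]
STORE_FAST u → u=3162. Stack: []
LOAD_FAST_LOAD_FAST c,b → push 30,34. Stack: [30, 34]
BINARY_OP + → 30 + 34 = 64. Stack: [64]
STORE_FAST z → z=64. Stack: []
LOAD_FAST_LOAD_FAST a,r → push 38,46. Stack: [38, 46]
BINARY_OP // → 38 // 46 = 0. Stack: [0]
LOAD_CONST → push 8. Stack: [0, 8]
LOAD_FAST c → push 30. Stack: [0, 8, 30]
BINARY_OP % → 8 % 30 = 8. Stack: [0, 8]
BINARY_OP + → 0 + 8 = 8. Stack: [8]
STORE_FAST m → m=8. Stack: []
LOAD_CONST → push 4. Stack: [4]
LOAD_FAST m → push 8. Stack: [4, 8]
BINARY_OP // → 4 // 8 = 0. Stack: [0]
STORE_FAST r → r=0. Stack: []
LOAD_CONST → push 10. Stack: [10]
LOAD_FAST a → push 38. Stack: [10, 38]
BINARY_OP % → 10 % 38 = 10. Stack: [10]
LOAD_CONST → push 84. Stack: [10, 84]
BINARY_OP * → 10 * 84 = 840. Stack: [840]
STORE_FAST q → q=840. Stack: []
LOAD_FAST q → push 840. Stack: [840]
RETURN_VALUE → return 840.

840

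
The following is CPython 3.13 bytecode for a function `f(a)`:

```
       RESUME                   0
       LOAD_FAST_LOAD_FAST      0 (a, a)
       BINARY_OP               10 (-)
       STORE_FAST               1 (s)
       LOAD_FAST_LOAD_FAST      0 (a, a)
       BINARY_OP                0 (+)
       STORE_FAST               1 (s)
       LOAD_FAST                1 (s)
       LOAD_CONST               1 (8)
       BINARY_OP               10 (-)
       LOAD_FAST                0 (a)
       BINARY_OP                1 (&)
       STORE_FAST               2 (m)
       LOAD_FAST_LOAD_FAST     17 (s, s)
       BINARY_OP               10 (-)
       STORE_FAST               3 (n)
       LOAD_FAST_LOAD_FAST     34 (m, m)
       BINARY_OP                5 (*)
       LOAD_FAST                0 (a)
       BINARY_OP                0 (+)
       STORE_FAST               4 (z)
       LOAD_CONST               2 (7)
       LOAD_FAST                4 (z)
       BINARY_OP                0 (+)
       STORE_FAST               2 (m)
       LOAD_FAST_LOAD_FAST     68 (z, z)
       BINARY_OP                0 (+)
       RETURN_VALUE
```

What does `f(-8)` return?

LOAD_FAST_LOAD_FAST a,a → push -8,-8. Stack: [-8, -8]
BINARY_OP - → -8 - -8 = 0. Stack: [0]
STORE_FAST s → s=0. Stack: []
LOAD_FAST_LOAD_FAST a,a → push -8,-8. Stack: [-8, -8]
BINARY_OP + → -8 + -8 = -16. Stack: [-16]
STORE_FAST s → s=-16. Stack: []
LOAD_FAST s → push -16. Stack: [-16]
LOAD_CONST → push 8. Stack: [-16, 8]
BINARY_OP - → -16 - 8 = -24. Stack: [-24]
LOAD_FAST a → push -8. Stack: [-24, -8]
BINARY_OP & → -24 & -8 = -24. Stack: [-24]
STORE_FAST m → m=-24. Stack: []
LOAD_FAST_LOAD_FAST s,s → push -16,-16. Stack: [-16, -16]
BINARY_OP - → -16 - -16 = 0. Stack: [0]
STORE_FAST n → n=0. Stack: []
LOAD_FAST_LOAD_FAST m,m → push -24,-24. Stack: [-24, -24]
BINARY_OP * → -24 * -24 = 576. Stack: [576]
LOAD_FAST a → push -8. Stack: [576, -8]
BINARY_OP + → 576 + -8 = 568. Stack: [568]
STORE_FAST z → z=568. Stack: []
LOAD_CONST → push 7. Stack: [7]
LOAD_FAST z → push 568. Stack: [7, 568]
BINARY_OP + → 7 + 568 = 575. Stack: [575]
STORE_FAST m → m=575. Stack: []
LOAD_FAST_LOAD_FAST z,z → push 568,568. Stack: [568, 568]
BINARY_OP + → 568 + 568 = 1136. Stack: [1136]
RETURN_VALUE → return 1136.

1136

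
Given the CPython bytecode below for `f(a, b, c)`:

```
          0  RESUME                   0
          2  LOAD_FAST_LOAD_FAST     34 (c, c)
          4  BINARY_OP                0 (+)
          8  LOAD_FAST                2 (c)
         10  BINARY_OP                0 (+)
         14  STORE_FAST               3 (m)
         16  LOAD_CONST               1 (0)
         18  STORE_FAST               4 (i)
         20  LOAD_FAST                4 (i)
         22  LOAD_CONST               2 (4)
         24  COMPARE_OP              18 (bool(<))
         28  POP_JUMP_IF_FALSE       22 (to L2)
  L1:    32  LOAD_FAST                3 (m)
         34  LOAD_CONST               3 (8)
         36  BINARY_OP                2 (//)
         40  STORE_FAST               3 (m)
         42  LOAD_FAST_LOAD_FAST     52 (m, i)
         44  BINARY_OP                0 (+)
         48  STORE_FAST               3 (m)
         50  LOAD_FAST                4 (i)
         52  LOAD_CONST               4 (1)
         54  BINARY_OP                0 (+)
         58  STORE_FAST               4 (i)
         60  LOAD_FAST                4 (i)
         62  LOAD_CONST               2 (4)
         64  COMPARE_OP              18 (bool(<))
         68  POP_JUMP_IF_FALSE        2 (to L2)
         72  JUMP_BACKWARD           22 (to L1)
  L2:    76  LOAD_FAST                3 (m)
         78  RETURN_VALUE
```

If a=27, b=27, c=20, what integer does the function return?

LOAD_FAST_LOAD_FAST c,c → push 20,20
BINARY_OP + → 20 + 20 = 40
LOAD_FAST c → push 20
BINARY_OP + → 40 + 20 = 60
STORE_FAST m → m=60
LOAD_CONST → push 0
STORE_FAST i → i=0
LOAD_FAST i → push 0
LOAD_CONST → push 4
COMPARE_OP bool(<) → 0 vs 4 = True
POP_JUMP_IF_FALSE → pop True; no jump
LOAD_FAST m → push 60
LOAD_CONST → push 8
BINARY_OP // → 60 // 8 = 7
STORE_FAST m → m=7
LOAD_FAST_LOAD_FAST m,i → push 7,0
BINARY_OP + → 7 + 0 = 7
STORE_FAST m → m=7
LOAD_FAST i → push 0
LOAD_CONST → push 1
BINARY_OP + → 0 + 1 = 1
STORE_FAST i → i=1
LOAD_FAST i → push 1
LOAD_CONST → push 4
COMPARE_OP bool(<) → 1 vs 4 = True
POP_JUMP_IF_FALSE → pop True; no jump
LOAD_FAST m → push 7
LOAD_CONST → push 8
BINARY_OP // → 7 // 8 = 0
STORE_FAST m → m=0
LOAD_FAST_LOAD_FAST m,i → push 0,1
BINARY_OP + → 0 + 1 = 1
STORE_FAST m → m=1
LOAD_FAST i → push 1
LOAD_CONST → push 1
BINARY_OP + → 1 + 1 = 2
STORE_FAST i → i=2
LOAD_FAST i → push 2
LOAD_CONST → push 4
COMPARE_OP bool(<) → 2 vs 4 = True
POP_JUMP_IF_FALSE → pop True; no jump
LOAD_FAST m → push 1
LOAD_CONST → push 8
BINARY_OP // → 1 // 8 = 0
STORE_FAST m → m=0
LOAD_FAST_LOAD_FAST m,i → push 0,2
BINARY_OP + → 0 + 2 = 2
STORE_FAST m → m=2
LOAD_FAST i → push 2
LOAD_CONST → push 1
BINARY_OP + → 2 + 1 = 3
STORE_FAST i → i=3
LOAD_FAST i → push 3
LOAD_CONST → push 4
COMPARE_OP bool(<) → 3 vs 4 = True
POP_JUMP_IF_FALSE → pop True; no jump
LOAD_FAST m → push 2
LOAD_CONST → push 8
BINARY_OP // → 2 // 8 = 0
STORE_FAST m → m=0
LOAD_FAST_LOAD_FAST m,i → push 0,3
BINARY_OP + → 0 + 3 = 3
STORE_FAST m → m=3
LOAD_FAST i → push 3
LOAD_CONST → push 1
BINARY_OP + → 3 + 1 = 4
STORE_FAST i → i=4
LOAD_FAST i → push 4
LOAD_CONST → push 4
COMPARE_OP bool(<) → 4 vs 4 = False
POP_JUMP_IF_FALSE → pop False; jump
LOAD_FAST m → push 3
RETURN_VALUE → return 3.

3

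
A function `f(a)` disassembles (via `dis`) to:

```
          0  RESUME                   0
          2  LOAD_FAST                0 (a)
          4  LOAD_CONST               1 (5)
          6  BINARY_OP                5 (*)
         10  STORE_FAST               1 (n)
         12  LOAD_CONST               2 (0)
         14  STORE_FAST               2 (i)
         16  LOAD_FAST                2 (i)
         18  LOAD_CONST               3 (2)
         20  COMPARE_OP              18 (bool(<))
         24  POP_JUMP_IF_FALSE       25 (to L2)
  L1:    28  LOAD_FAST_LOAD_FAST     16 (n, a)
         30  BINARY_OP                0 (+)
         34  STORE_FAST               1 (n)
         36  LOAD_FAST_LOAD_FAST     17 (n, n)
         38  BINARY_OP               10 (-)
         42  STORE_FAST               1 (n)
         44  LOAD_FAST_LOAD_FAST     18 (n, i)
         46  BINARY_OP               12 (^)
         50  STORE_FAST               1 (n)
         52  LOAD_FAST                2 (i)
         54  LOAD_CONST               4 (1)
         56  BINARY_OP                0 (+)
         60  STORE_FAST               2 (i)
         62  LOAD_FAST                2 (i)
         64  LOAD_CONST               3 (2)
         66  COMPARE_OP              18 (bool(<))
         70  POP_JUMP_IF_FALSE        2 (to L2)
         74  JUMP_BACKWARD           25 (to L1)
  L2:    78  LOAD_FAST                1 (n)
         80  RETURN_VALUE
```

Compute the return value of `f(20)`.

1

LOAD_FAST a → push 20. Stack: [20]
LOAD_CONST → push 5. Stack: [20, 5]
BINARY_OP * → 20 * 5 = 100. Stack: [100]
STORE_FAST n → n=100. Stack: []
LOAD_CONST → push 0. Stack: [0]
STORE_FAST i → i=0. Stack: []
LOAD_FAST i → push 0. Stack: [0]
LOAD_CONST → push 2. Stack: [0, 2]
COMPARE_OP bool(<) → 0 vs 2 = True. Stack: [True]
POP_JUMP_IF_FALSE → pop True; no jump. Stack: []
LOAD_FAST_LOAD_FAST n,a → push 100,20. Stack: [100, 20]
BINARY_OP + → 100 + 20 = 120. Stack: [120]
STORE_FAST n → n=120. Stack: []
LOAD_FAST_LOAD_FAST n,n → push 120,120. Stack: [120, 120]
BINARY_OP - → 120 - 120 = 0. Stack: [0]
STORE_FAST n → n=0. Stack: []
LOAD_FAST_LOAD_FAST n,i → push 0,0. Stack: [0, 0]
BINARY_OP ^ → 0 ^ 0 = 0. Stack: [0]
STORE_FAST n → n=0. Stack: []
LOAD_FAST i → push 0. Stack: [0]
LOAD_CONST → push 1. Stack: [0, 1]
BINARY_OP + → 0 + 1 = 1. Stack: [1]
STORE_FAST i → i=1. Stack: []
LOAD_FAST i → push 1. Stack: [1]
LOAD_CONST → push 2. Stack: [1, 2]
COMPARE_OP bool(<) → 1 vs 2 = True. Stack: [True]
POP_JUMP_IF_FALSE → pop True; no jump. Stack: []
LOAD_FAST_LOAD_FAST n,a → push 0,20. Stack: [0, 20]
BINARY_OP + → 0 + 20 = 20. Stack: [20]
STORE_FAST n → n=20. Stack: []
LOAD_FAST_LOAD_FAST n,n → push 20,20. Stack: [20, 20]
BINARY_OP - → 20 - 20 = 0. Stack: [0]
STORE_FAST n → n=0. Stack: []
LOAD_FAST_LOAD_FAST n,i → push 0,1. Stack: [0, 1]
BINARY_OP ^ → 0 ^ 1 = 1. Stack: [1]
STORE_FAST n → n=1. Stack: []
LOAD_FAST i → push 1. Stack: [1]
LOAD_CONST → push 1. Stack: [1, 1]
BINARY_OP + → 1 + 1 = 2. Stack: [2]
STORE_FAST i → i=2. Stack: []
LOAD_FAST i → push 2. Stack: [2]
LOAD_CONST → push 2. Stack: [2, 2]
COMPARE_OP bool(<) → 2 vs 2 = False. Stack: [False]
POP_JUMP_IF_FALSE → pop False; jump. Stack: []
LOAD_FAST n → push 1. Stack: [1]
RETURN_VALUE → return 1.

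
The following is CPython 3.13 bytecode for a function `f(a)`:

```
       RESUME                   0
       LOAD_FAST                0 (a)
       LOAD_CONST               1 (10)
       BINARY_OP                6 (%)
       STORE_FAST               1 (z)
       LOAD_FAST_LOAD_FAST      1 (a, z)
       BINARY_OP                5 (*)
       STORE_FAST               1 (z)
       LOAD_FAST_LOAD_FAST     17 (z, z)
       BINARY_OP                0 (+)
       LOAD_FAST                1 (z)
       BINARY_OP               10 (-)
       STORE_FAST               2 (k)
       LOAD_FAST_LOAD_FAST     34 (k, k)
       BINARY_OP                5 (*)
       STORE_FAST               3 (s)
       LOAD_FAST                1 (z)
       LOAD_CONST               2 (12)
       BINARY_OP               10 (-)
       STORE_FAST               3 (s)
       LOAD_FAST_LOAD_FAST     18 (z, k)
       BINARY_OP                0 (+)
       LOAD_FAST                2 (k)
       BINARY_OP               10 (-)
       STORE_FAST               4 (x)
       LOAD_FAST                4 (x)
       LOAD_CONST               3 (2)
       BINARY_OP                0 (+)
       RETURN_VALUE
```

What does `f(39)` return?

LOAD_FAST a → push 39. Stack: [39]
LOAD_CONST → push 10. Stack: [39, 10]
BINARY_OP % → 39 % 10 = 9. Stack: [9]
STORE_FAST z → z=9. Stack: []
LOAD_FAST_LOAD_FAST a,z → push 39,9. Stack: [39, 9]
BINARY_OP * → 39 * 9 = 351. Stack: [351]
STORE_FAST z → z=351. Stack: []
LOAD_FAST_LOAD_FAST z,z → push 351,351. Stack: [351, 351]
BINARY_OP + → 351 + 351 = 702. Stack: [702]
LOAD_FAST z → push 351. Stack: [702, 351]
BINARY_OP - → 702 - 351 = 351. Stack: [351]
STORE_FAST k → k=351. Stack: []
LOAD_FAST_LOAD_FAST k,k → push 351,351. Stack: [351, 351]
BINARY_OP * → 351 * 351 = 123201. Stack: [123201]
STORE_FAST s → s=123201. Stack: []
LOAD_FAST z → push 351. Stack: [351]
LOAD_CONST → push 12. Stack: [351, 12]
BINARY_OP - → 351 - 12 = 339. Stack: [339]
STORE_FAST s → s=339. Stack: []
LOAD_FAST_LOAD_FAST z,k → push 351,351. Stack: [351, 351]
BINARY_OP + → 351 + 351 = 702. Stack: [702]
LOAD_FAST k → push 351. Stack: [702, 351]
BINARY_OP - → 702 - 351 = 351. Stack: [351]
STORE_FAST x → x=351. Stack: []
LOAD_FAST x → push 351. Stack: [351]
LOAD_CONST → push 2. Stack: [351, 2]
BINARY_OP + → 351 + 2 = 353. Stack: [353]
RETURN_VALUE → return 353.

353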